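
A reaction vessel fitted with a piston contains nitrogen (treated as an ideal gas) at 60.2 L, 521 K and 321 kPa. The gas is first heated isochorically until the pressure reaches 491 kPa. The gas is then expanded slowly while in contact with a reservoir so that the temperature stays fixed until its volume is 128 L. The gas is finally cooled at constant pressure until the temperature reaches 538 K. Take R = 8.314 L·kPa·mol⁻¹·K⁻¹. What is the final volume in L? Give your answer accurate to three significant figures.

V₄ ≈ 86.4 L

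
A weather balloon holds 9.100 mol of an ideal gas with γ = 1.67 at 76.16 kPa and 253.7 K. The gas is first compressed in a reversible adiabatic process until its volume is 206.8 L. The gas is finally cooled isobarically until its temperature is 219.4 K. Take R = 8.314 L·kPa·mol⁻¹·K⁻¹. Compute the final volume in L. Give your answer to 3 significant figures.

V₃ ≈ 157 L

From PV = nRT: V₁ = nRT₁/P₁ = 252.0 L.
Adiabatic (γ = 1.67), T V^(γ−1) and P V^γ constant: T₂ = T₁·(V₁/V₂)^(γ−1) = 289.6 K; P₂ = P₁·(V₁/V₂)^γ = 106.0 kPa.
Isobaric, so V/T is constant: P₃ = P₂; V₃ = V₂·(T₃/T₂) = 156.6 L.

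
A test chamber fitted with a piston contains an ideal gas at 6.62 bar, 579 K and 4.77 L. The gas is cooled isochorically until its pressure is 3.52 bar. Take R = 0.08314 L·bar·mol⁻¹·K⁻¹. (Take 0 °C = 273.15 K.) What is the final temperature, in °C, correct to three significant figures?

T₂ ≈ 34.7 °C

V constant ⇒ P ∝ T: V₂ = V₁; T₂ = T₁·(P₂/P₁) = 307.9 K.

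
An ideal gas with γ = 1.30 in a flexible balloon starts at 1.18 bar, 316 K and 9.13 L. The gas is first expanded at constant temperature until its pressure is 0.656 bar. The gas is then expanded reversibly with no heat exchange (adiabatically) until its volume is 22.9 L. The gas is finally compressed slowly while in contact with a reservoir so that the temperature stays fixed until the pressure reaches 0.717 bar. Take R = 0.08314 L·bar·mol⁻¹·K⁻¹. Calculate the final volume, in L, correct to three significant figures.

V₄ ≈ 13.6 L

Isothermal, so P V is constant: T₂ = T₁; V₂ = V₁·(P₁/P₂) = 16.42 L.
Adiabatic (γ = 1.30), T V^(γ−1) and P V^γ constant: T₃ = T₂·(V₂/V₃)^(γ−1) = 286.0 K; P₃ = P₂·(V₂/V₃)^γ = 0.4258 bar.
Isothermal, so P V is constant: T₄ = T₃; V₄ = V₃·(P₃/P₄) = 13.60 L.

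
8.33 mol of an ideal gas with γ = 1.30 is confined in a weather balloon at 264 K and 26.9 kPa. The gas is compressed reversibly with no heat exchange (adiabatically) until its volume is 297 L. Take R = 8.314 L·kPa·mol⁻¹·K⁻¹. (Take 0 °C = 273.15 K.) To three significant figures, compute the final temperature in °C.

T₂ ≈ 65.3 °C

From PV = nRT: V₁ = nRT₁/P₁ = 679.7 L.
Adiabatic (γ = 1.30), T V^(γ−1) and P V^γ constant: T₂ = T₁·(V₁/V₂)^(γ−1) = 338.4 K; P₂ = P₁·(V₁/V₂)^γ = 78.92 kPa.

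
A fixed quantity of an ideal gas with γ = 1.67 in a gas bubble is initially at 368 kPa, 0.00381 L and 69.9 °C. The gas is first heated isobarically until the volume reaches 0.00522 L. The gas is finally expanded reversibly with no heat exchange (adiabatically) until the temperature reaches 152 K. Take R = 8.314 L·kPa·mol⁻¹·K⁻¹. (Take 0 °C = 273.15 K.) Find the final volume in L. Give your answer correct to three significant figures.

Convert: T₁ = 343.0 K.
P constant ⇒ V ∝ T: P₂ = P₁; T₂ = T₁·(V₂/V₁) = 470.0 K.
Adiabatic (γ = 1.67), T V^(γ−1) and P V^γ constant: P₃ = P₂·(T₃/T₂)^(γ/(γ−1)) = 22.07 kPa; V₃ = V₂·(T₂/T₃)^(1/(γ−1)) = 0.02814 L.

V₃ ≈ 0.0281 L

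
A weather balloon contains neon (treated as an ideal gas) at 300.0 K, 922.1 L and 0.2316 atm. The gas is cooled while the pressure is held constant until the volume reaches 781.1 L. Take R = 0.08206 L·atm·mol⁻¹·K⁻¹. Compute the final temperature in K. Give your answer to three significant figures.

T₂ ≈ 254 K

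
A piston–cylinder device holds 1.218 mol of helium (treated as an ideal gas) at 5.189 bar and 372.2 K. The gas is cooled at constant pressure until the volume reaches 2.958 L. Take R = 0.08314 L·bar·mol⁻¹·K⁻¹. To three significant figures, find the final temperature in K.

From PV = nRT: V₁ = nRT₁/P₁ = 7.264 L.
Isobaric, so V/T is constant: P₂ = P₁; T₂ = T₁·(V₂/V₁) = 151.6 K.

T₂ ≈ 152 K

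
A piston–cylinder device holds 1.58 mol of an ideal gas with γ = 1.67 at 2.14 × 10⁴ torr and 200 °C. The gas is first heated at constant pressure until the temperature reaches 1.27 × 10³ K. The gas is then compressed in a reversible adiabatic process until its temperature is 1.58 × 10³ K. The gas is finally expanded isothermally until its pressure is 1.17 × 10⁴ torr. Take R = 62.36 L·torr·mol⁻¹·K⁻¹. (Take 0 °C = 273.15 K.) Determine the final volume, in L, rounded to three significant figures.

Convert: T₁ = 473.1 K.
From PV = nRT: V₁ = nRT₁/P₁ = 2.178 L.
Isobaric, so V/T is constant: P₂ = P₁; V₂ = V₁·(T₂/T₁) = 5.847 L.
Adiabatic (γ = 1.67), T V^(γ−1) and P V^γ constant: P₃ = P₂·(T₃/T₂)^(γ/(γ−1)) = 3.688e+04 torr; V₃ = V₂·(T₂/T₃)^(1/(γ−1)) = 4.221 L.
T constant ⇒ Boyle's law P V = const: T₄ = T₃; V₄ = V₃·(P₃/P₄) = 13.31 L.

V₄ ≈ 13.3 L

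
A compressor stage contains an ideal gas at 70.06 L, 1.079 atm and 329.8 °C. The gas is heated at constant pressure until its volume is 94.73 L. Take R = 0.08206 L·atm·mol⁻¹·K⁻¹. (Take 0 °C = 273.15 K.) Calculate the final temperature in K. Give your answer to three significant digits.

Convert: T₁ = 603.0 K.
Isobaric, so V/T is constant: P₂ = P₁; T₂ = T₁·(V₂/V₁) = 815.3 K.

T₂ ≈ 815 K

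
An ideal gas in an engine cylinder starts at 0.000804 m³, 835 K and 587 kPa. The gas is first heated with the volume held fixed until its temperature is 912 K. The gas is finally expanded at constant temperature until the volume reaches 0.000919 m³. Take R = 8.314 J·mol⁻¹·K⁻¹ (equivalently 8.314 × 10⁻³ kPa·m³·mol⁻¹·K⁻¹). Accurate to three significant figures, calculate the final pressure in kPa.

P₃ ≈ 561 kPa

Isochoric, so P/T is constant: V₂ = V₁; P₂ = P₁·(T₂/T₁) = 641.1 kPa.
Isothermal, so P V is constant: T₃ = T₂; P₃ = P₂·(V₂/V₃) = 560.9 kPa.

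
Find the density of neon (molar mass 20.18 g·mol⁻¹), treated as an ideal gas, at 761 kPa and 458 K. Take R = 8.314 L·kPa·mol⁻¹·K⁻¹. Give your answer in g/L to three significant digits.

ρ ≈ 4.03 g/L

ρ = PM/(RT) = (761 × 20.18) / (8.314 × 458.0)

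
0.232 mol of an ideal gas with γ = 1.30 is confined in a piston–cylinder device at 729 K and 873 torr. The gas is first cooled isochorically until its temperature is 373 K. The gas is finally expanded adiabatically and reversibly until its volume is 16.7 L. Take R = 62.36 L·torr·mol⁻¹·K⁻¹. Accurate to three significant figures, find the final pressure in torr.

P₃ ≈ 293 torr

From PV = nRT: V₁ = nRT₁/P₁ = 12.08 L.
Isochoric, so P/T is constant: V₂ = V₁; P₂ = P₁·(T₂/T₁) = 446.7 torr.
Reversible adiabatic, γ = 1.30: T₃ = T₂·(V₂/V₃)^(γ−1) = 338.5 K; P₃ = P₂·(V₂/V₃)^γ = 293.2 torr.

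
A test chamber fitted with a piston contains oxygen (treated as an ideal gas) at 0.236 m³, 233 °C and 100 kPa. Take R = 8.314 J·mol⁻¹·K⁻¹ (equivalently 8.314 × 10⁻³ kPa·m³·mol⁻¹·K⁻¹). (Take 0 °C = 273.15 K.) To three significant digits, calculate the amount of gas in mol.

Convert: T = 506.15 K.
PV = nRT ⇒ n = PV/(RT) = (100 × 0.236) / (8.314 × 10⁻³ × 506.15)

n ≈ 5.61 mol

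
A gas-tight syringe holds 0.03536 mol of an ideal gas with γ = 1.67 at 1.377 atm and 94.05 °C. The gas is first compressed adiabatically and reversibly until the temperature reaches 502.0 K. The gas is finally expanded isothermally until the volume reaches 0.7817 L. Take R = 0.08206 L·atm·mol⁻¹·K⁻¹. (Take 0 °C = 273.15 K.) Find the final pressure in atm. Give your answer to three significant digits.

P₃ ≈ 1.86 atm

Convert: T₁ = 367.2 K.
From PV = nRT: V₁ = nRT₁/P₁ = 0.7738 L.
Reversible adiabatic, γ = 1.67: P₂ = P₁·(T₂/T₁)^(γ/(γ−1)) = 3.002 atm; V₂ = V₁·(T₁/T₂)^(1/(γ−1)) = 0.4852 L.
T constant ⇒ Boyle's law P V = const: T₃ = T₂; P₃ = P₂·(V₂/V₃) = 1.863 atm.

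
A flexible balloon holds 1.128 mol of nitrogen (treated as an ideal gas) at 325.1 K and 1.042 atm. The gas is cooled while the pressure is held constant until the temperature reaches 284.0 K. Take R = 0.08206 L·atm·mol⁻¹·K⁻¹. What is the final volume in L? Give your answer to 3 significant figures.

From PV = nRT: V₁ = nRT₁/P₁ = 28.88 L.
P constant ⇒ V ∝ T: P₂ = P₁; V₂ = V₁·(T₂/T₁) = 25.23 L.

V₂ ≈ 25.2 L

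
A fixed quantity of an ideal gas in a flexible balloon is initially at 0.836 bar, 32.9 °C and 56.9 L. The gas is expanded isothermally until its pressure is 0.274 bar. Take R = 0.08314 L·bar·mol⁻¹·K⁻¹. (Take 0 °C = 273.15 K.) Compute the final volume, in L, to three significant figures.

Convert: T₁ = 306.0 K.
T constant ⇒ Boyle's law P V = const: T₂ = T₁; V₂ = V₁·(P₁/P₂) = 173.6 L.

V₂ ≈ 174 L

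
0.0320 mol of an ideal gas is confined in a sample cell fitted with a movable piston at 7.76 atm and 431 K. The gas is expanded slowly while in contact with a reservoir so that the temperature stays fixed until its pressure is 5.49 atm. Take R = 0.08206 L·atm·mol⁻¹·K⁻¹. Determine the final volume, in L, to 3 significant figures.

V₂ ≈ 0.206 L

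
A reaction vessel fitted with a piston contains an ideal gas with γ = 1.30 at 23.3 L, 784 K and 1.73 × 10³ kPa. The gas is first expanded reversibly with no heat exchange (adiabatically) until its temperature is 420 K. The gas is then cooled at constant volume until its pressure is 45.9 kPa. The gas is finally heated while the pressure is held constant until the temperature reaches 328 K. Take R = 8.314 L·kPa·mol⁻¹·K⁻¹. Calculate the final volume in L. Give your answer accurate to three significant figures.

Adiabatic (γ = 1.30), T V^(γ−1) and P V^γ constant: P₂ = P₁·(T₂/T₁)^(γ/(γ−1)) = 115.7 kPa; V₂ = V₁·(T₁/T₂)^(1/(γ−1)) = 186.6 L.
Isochoric, so P/T is constant: V₃ = V₂; T₃ = T₂·(P₃/P₂) = 166.6 K.
Isobaric, so V/T is constant: P₄ = P₃; V₄ = V₃·(T₄/T₃) = 367.4 L.

V₄ ≈ 367 L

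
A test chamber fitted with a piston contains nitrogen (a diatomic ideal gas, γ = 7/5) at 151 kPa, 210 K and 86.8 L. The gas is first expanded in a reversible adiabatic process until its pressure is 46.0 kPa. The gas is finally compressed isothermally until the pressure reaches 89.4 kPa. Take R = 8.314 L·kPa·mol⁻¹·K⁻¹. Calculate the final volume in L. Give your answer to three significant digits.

V₃ ≈ 104 L

Reversible adiabatic, γ = 7/5: T₂ = T₁·(P₂/P₁)^((γ−1)/γ) = 149.5 K; V₂ = V₁·(P₁/P₂)^(1/γ) = 202.9 L.
Isothermal, so P V is constant: T₃ = T₂; V₃ = V₂·(P₂/P₃) = 104.4 L.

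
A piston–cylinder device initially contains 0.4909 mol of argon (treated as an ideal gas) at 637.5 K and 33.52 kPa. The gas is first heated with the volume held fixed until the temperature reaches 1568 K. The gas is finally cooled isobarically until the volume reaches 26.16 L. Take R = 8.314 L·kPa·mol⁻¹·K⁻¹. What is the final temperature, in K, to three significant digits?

From PV = nRT: V₁ = nRT₁/P₁ = 77.62 L.
V constant ⇒ P ∝ T: V₂ = V₁; P₂ = P₁·(T₂/T₁) = 82.45 kPa.
Isobaric, so V/T is constant: P₃ = P₂; T₃ = T₂·(V₃/V₂) = 528.5 K.

T₃ ≈ 528 K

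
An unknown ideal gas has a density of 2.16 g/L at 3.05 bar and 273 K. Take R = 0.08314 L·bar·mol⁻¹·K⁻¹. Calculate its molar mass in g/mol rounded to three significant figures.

M ≈ 16.1 g/mol

ρ = PM/(RT) ⇒ M = ρRT/P = (2.16 × 0.08314 × 273.0) / 3.05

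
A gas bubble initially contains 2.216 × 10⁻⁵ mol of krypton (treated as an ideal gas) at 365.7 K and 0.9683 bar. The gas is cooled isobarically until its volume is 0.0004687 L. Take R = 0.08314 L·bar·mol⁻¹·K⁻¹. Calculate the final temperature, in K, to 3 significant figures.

T₂ ≈ 246 K

From PV = nRT: V₁ = nRT₁/P₁ = 0.0006958 L.
Isobaric, so V/T is constant: P₂ = P₁; T₂ = T₁·(V₂/V₁) = 246.3 K.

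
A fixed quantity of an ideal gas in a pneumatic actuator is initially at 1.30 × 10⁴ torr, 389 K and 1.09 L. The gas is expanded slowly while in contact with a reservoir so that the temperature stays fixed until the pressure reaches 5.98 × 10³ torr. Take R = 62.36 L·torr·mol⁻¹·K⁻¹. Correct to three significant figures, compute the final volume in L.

V₂ ≈ 2.37 L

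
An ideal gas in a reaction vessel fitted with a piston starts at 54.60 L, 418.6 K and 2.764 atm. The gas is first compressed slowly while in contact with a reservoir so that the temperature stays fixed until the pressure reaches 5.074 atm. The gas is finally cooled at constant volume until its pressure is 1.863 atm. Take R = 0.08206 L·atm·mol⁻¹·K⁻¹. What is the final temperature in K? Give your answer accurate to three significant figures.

Isothermal, so P V is constant: T₂ = T₁; V₂ = V₁·(P₁/P₂) = 29.74 L.
V constant ⇒ P ∝ T: V₃ = V₂; T₃ = T₂·(P₃/P₂) = 153.7 K.

T₃ ≈ 154 K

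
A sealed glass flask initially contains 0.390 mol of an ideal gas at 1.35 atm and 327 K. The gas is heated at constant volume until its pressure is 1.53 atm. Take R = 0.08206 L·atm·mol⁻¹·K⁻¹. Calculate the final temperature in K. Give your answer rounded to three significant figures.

T₂ ≈ 371 K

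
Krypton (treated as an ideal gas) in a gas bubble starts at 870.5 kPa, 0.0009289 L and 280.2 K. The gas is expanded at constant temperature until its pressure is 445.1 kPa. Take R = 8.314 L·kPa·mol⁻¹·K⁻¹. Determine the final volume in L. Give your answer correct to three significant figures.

Isothermal, so P V is constant: T₂ = T₁; V₂ = V₁·(P₁/P₂) = 0.001817 L.

V₂ ≈ 0.00182 L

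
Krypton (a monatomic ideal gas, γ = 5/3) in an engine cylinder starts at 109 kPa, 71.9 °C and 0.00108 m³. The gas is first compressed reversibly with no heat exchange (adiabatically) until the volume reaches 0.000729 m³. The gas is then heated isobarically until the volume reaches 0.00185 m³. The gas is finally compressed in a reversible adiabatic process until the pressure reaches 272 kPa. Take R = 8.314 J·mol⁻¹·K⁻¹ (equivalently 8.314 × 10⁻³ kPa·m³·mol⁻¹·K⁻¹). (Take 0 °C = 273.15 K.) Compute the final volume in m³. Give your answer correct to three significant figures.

Convert: T₁ = 345.0 K.
Adiabatic (γ = 5/3), T V^(γ−1) and P V^γ constant: T₂ = T₁·(V₁/V₂)^(γ−1) = 448.4 K; P₂ = P₁·(V₁/V₂)^γ = 209.9 kPa.
Isobaric, so V/T is constant: P₃ = P₂; T₃ = T₂·(V₃/V₂) = 1138 K.
Reversible adiabatic, γ = 5/3: T₄ = T₃·(P₄/P₃)^((γ−1)/γ) = 1262 K; V₄ = V₃·(P₃/P₄)^(1/γ) = 0.001583 m³.

V₄ ≈ 0.00158 m³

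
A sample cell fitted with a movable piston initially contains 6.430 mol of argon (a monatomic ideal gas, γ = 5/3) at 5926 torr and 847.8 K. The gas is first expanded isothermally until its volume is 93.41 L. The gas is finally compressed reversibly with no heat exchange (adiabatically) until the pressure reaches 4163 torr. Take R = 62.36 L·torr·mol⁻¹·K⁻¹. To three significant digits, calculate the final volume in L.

V₃ ≈ 86.2 L

From PV = nRT: V₁ = nRT₁/P₁ = 57.37 L.
Isothermal, so P V is constant: T₂ = T₁; P₂ = P₁·(V₁/V₂) = 3639 torr.
Reversible adiabatic, γ = 5/3: T₃ = T₂·(P₃/P₂)^((γ−1)/γ) = 894.6 K; V₃ = V₂·(P₂/P₃)^(1/γ) = 86.17 L.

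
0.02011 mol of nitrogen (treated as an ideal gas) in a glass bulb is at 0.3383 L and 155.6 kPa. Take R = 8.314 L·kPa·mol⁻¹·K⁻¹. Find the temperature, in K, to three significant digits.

T ≈ 315 K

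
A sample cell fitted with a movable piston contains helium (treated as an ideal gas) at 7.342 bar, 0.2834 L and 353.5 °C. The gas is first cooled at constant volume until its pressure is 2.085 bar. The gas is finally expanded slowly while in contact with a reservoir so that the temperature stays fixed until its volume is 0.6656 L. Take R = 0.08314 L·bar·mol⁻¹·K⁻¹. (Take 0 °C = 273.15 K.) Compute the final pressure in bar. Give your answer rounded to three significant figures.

P₃ ≈ 0.888 bar

Convert: T₁ = 626.6 K.
Isochoric, so P/T is constant: V₂ = V₁; T₂ = T₁·(P₂/P₁) = 178.0 K.
T constant ⇒ Boyle's law P V = const: T₃ = T₂; P₃ = P₂·(V₂/V₃) = 0.8878 bar.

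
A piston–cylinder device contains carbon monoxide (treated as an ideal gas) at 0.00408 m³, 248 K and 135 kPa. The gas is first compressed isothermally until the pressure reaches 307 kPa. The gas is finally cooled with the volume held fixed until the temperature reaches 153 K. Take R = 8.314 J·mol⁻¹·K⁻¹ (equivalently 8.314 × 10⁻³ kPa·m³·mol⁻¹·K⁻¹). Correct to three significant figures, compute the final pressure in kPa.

Isothermal, so P V is constant: T₂ = T₁; V₂ = V₁·(P₁/P₂) = 0.001794 m³.
Isochoric, so P/T is constant: V₃ = V₂; P₃ = P₂·(T₃/T₂) = 189.4 kPa.

P₃ ≈ 189 kPa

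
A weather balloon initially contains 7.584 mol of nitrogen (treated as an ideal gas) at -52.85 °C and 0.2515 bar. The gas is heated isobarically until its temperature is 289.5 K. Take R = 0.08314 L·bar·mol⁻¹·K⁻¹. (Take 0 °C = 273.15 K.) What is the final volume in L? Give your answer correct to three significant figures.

V₂ ≈ 726 L

Convert: T₁ = 220.3 K.
From PV = nRT: V₁ = nRT₁/P₁ = 552.3 L.
Isobaric, so V/T is constant: P₂ = P₁; V₂ = V₁·(T₂/T₁) = 725.8 L.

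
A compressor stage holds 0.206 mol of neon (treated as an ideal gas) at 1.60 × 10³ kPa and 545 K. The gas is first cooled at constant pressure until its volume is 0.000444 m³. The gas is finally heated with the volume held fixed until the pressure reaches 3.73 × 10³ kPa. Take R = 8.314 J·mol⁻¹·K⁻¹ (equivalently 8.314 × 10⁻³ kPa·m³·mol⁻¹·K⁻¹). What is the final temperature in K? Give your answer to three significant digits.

T₃ ≈ 967 K

From PV = nRT: V₁ = nRT₁/P₁ = 0.0005834 m³.
P constant ⇒ V ∝ T: P₂ = P₁; T₂ = T₁·(V₂/V₁) = 414.8 K.
V constant ⇒ P ∝ T: V₃ = V₂; T₃ = T₂·(P₃/P₂) = 967.0 K.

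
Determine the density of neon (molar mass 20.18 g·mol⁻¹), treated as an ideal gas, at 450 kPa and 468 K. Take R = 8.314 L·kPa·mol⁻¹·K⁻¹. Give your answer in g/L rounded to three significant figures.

ρ ≈ 2.33 g/L

ρ = PM/(RT) = (450 × 20.18) / (8.314 × 468.0)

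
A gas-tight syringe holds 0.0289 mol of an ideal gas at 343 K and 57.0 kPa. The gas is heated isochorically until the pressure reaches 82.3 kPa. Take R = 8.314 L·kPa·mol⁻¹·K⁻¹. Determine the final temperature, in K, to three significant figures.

T₂ ≈ 495 K

From PV = nRT: V₁ = nRT₁/P₁ = 1.446 L.
V constant ⇒ P ∝ T: V₂ = V₁; T₂ = T₁·(P₂/P₁) = 495.2 K.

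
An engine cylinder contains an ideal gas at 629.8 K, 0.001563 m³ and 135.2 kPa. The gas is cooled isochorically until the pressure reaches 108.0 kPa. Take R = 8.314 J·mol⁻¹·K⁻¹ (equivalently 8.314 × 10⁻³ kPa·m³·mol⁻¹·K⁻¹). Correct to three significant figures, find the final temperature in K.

Isochoric, so P/T is constant: V₂ = V₁; T₂ = T₁·(P₂/P₁) = 503.1 K.

T₂ ≈ 503 K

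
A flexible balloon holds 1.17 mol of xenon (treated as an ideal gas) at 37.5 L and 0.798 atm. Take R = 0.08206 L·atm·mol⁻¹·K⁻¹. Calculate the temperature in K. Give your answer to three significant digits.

T ≈ 312 K

PV = nRT ⇒ T = PV/(nR) = (0.798 × 37.5) / (1.17 × 0.08206)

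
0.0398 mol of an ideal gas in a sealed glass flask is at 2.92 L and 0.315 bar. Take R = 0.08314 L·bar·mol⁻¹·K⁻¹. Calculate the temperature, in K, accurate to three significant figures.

PV = nRT ⇒ T = PV/(nR) = (0.315 × 2.92) / (0.0398 × 0.08314)

T ≈ 278 K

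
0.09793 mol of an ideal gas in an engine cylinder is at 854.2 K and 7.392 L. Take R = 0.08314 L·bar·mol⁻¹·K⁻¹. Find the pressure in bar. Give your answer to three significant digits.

PV = nRT ⇒ P = nRT/V = (0.09793 × 0.08314 × 854.2) / 7.392

P ≈ 0.941 bar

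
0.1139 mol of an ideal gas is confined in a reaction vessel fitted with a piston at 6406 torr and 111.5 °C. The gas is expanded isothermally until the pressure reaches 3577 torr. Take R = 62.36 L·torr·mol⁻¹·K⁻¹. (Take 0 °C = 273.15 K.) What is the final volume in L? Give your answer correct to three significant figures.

V₂ ≈ 0.764 L

Convert: T₁ = 384.6 K.
From PV = nRT: V₁ = nRT₁/P₁ = 0.4265 L.
T constant ⇒ Boyle's law P V = const: T₂ = T₁; V₂ = V₁·(P₁/P₂) = 0.7638 L.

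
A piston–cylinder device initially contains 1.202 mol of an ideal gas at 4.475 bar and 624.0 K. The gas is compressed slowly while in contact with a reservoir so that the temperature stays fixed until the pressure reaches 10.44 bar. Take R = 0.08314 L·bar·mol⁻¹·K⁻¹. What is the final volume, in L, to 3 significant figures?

From PV = nRT: V₁ = nRT₁/P₁ = 13.93 L.
Isothermal, so P V is constant: T₂ = T₁; V₂ = V₁·(P₁/P₂) = 5.973 L.

V₂ ≈ 5.97 L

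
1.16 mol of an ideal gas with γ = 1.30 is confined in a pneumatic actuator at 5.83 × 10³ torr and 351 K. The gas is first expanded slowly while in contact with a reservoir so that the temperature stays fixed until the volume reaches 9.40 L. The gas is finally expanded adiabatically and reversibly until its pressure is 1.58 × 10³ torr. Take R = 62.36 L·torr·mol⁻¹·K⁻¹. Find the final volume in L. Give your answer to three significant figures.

From PV = nRT: V₁ = nRT₁/P₁ = 4.355 L.
T constant ⇒ Boyle's law P V = const: T₂ = T₁; P₂ = P₁·(V₁/V₂) = 2701 torr.
Reversible adiabatic, γ = 1.30: T₃ = T₂·(P₃/P₂)^((γ−1)/γ) = 310.1 K; V₃ = V₂·(P₂/P₃)^(1/γ) = 14.20 L.

V₃ ≈ 14.2 L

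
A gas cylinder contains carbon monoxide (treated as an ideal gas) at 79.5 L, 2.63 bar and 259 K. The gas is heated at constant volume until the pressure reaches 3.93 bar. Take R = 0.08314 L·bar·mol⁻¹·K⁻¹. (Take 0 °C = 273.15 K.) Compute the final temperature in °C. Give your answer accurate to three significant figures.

Isochoric, so P/T is constant: V₂ = V₁; T₂ = T₁·(P₂/P₁) = 387.0 K.

T₂ ≈ 114 °C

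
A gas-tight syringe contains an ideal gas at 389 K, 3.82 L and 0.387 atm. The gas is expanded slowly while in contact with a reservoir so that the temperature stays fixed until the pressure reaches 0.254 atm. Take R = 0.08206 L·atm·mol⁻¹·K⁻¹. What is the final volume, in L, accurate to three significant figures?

Isothermal, so P V is constant: T₂ = T₁; V₂ = V₁·(P₁/P₂) = 5.820 L.

V₂ ≈ 5.82 L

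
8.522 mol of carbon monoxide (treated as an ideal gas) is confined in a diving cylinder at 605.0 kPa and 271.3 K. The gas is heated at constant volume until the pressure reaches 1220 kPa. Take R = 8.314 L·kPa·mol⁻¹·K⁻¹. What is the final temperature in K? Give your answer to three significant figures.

T₂ ≈ 547 K

From PV = nRT: V₁ = nRT₁/P₁ = 31.77 L.
Isochoric, so P/T is constant: V₂ = V₁; T₂ = T₁·(P₂/P₁) = 547.1 K.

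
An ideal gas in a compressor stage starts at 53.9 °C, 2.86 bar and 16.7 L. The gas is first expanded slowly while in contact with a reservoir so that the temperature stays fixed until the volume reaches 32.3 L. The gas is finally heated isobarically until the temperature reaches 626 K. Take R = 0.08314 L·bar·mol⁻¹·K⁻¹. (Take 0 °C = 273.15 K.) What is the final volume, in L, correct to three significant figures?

V₃ ≈ 61.8 L

Convert: T₁ = 327.0 K.
Isothermal, so P V is constant: T₂ = T₁; P₂ = P₁·(V₁/V₂) = 1.479 bar.
P constant ⇒ V ∝ T: P₃ = P₂; V₃ = V₂·(T₃/T₂) = 61.82 L.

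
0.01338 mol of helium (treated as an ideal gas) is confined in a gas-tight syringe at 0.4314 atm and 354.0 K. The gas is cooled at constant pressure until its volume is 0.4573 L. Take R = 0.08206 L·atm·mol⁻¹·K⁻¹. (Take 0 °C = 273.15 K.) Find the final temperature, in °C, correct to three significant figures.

From PV = nRT: V₁ = nRT₁/P₁ = 0.9010 L.
Isobaric, so V/T is constant: P₂ = P₁; T₂ = T₁·(V₂/V₁) = 179.7 K.

T₂ ≈ -93.5 °C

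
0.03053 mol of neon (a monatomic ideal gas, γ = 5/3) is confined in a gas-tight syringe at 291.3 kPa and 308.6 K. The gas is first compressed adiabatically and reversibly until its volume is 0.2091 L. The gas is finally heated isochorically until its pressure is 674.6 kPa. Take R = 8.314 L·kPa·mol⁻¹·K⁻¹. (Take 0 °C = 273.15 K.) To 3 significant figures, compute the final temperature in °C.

T₃ ≈ 283 °C

From PV = nRT: V₁ = nRT₁/P₁ = 0.2689 L.
Adiabatic (γ = 5/3), T V^(γ−1) and P V^γ constant: T₂ = T₁·(V₁/V₂)^(γ−1) = 364.9 K; P₂ = P₁·(V₁/V₂)^γ = 443.0 kPa.
V constant ⇒ P ∝ T: V₃ = V₂; T₃ = T₂·(P₃/P₂) = 555.7 K.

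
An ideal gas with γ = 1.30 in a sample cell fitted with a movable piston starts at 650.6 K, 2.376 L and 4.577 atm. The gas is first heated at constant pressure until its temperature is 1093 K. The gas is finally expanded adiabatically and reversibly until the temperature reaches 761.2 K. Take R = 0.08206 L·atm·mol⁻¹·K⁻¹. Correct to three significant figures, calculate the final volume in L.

V₃ ≈ 13.3 L

Isobaric, so V/T is constant: P₂ = P₁; V₂ = V₁·(T₂/T₁) = 3.992 L.
Adiabatic (γ = 1.30), T V^(γ−1) and P V^γ constant: P₃ = P₂·(T₃/T₂)^(γ/(γ−1)) = 0.9544 atm; V₃ = V₂·(T₂/T₃)^(1/(γ−1)) = 13.33 L.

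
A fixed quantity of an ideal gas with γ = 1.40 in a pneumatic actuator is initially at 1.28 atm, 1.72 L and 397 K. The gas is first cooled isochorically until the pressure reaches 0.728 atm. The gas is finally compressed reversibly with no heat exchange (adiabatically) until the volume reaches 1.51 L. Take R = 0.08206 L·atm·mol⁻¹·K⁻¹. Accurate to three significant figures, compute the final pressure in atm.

P₃ ≈ 0.874 atm

Isochoric, so P/T is constant: V₂ = V₁; T₂ = T₁·(P₂/P₁) = 225.8 K.
Reversible adiabatic, γ = 1.40: T₃ = T₂·(V₂/V₃)^(γ−1) = 237.9 K; P₃ = P₂·(V₂/V₃)^γ = 0.8736 atm.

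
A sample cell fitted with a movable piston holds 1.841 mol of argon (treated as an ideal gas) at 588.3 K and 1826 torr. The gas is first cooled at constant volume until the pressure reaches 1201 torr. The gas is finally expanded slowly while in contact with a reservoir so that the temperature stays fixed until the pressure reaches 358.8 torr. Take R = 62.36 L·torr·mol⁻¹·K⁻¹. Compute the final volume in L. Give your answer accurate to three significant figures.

From PV = nRT: V₁ = nRT₁/P₁ = 36.99 L.
V constant ⇒ P ∝ T: V₂ = V₁; T₂ = T₁·(P₂/P₁) = 386.9 K.
T constant ⇒ Boyle's law P V = const: T₃ = T₂; V₃ = V₂·(P₂/P₃) = 123.8 L.

V₃ ≈ 124 L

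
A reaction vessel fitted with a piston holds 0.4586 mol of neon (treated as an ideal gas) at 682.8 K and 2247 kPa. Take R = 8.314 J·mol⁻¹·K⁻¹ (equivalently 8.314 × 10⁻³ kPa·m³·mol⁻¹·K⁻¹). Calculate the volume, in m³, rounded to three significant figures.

V ≈ 0.00116 m³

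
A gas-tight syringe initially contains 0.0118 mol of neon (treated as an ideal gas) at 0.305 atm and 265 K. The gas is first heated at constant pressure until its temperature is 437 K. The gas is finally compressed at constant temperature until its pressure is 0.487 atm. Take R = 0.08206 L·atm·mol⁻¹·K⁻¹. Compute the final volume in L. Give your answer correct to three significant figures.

From PV = nRT: V₁ = nRT₁/P₁ = 0.8413 L.
P constant ⇒ V ∝ T: P₂ = P₁; V₂ = V₁·(T₂/T₁) = 1.387 L.
T constant ⇒ Boyle's law P V = const: T₃ = T₂; V₃ = V₂·(P₂/P₃) = 0.8689 L.

V₃ ≈ 0.869 L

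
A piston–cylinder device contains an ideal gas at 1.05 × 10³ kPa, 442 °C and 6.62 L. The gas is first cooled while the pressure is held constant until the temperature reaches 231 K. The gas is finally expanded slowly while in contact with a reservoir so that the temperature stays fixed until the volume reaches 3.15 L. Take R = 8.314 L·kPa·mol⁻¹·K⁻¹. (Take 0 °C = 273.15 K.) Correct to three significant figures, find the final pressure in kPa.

Convert: T₁ = 715.1 K.
P constant ⇒ V ∝ T: P₂ = P₁; V₂ = V₁·(T₂/T₁) = 2.138 L.
T constant ⇒ Boyle's law P V = const: T₃ = T₂; P₃ = P₂·(V₂/V₃) = 712.8 kPa.

P₃ ≈ 713 kPa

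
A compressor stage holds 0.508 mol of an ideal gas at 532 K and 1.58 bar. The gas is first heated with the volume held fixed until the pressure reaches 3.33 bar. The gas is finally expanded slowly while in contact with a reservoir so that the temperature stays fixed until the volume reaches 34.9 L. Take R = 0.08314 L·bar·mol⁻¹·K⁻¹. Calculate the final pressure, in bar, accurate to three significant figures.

P₃ ≈ 1.36 bar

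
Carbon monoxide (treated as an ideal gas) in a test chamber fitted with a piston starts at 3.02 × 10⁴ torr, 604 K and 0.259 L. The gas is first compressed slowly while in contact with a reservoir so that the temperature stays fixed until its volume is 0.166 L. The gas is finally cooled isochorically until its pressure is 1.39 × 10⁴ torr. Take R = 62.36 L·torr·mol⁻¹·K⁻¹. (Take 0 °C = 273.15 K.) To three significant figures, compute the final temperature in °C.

T₃ ≈ -95.0 °C

T constant ⇒ Boyle's law P V = const: T₂ = T₁; P₂ = P₁·(V₁/V₂) = 4.712e+04 torr.
V constant ⇒ P ∝ T: V₃ = V₂; T₃ = T₂·(P₃/P₂) = 178.2 K.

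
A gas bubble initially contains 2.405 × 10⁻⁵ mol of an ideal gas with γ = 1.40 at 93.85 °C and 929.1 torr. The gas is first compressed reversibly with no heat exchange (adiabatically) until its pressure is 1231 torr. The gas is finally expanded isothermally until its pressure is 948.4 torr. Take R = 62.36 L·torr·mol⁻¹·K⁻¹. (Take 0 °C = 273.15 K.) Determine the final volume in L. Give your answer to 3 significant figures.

V₃ ≈ 0.000629 L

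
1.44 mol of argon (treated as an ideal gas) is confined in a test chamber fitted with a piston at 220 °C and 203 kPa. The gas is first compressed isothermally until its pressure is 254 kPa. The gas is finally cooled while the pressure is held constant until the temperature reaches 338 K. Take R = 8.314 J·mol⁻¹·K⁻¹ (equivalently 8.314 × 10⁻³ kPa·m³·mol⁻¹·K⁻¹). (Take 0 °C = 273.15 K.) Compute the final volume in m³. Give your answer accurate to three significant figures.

Convert: T₁ = 493.1 K.
From PV = nRT: V₁ = nRT₁/P₁ = 0.02908 m³.
Isothermal, so P V is constant: T₂ = T₁; V₂ = V₁·(P₁/P₂) = 0.02324 m³.
P constant ⇒ V ∝ T: P₃ = P₂; V₃ = V₂·(T₃/T₂) = 0.01593 m³.

V₃ ≈ 0.0159 m³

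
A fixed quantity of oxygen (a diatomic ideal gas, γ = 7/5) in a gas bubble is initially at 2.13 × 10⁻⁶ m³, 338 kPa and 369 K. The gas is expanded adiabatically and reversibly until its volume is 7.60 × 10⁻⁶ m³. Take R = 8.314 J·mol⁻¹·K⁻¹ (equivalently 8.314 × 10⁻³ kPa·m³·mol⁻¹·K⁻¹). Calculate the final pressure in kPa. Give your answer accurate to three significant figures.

Adiabatic (γ = 7/5), T V^(γ−1) and P V^γ constant: T₂ = T₁·(V₁/V₂)^(γ−1) = 221.8 K; P₂ = P₁·(V₁/V₂)^γ = 56.95 kPa.

P₂ ≈ 57.0 kPa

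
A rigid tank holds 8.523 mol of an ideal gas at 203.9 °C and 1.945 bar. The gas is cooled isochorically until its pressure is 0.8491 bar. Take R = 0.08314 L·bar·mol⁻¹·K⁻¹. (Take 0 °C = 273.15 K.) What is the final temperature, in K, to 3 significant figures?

Convert: T₁ = 477.0 K.
From PV = nRT: V₁ = nRT₁/P₁ = 173.8 L.
V constant ⇒ P ∝ T: V₂ = V₁; T₂ = T₁·(P₂/P₁) = 208.3 K.

T₂ ≈ 208 K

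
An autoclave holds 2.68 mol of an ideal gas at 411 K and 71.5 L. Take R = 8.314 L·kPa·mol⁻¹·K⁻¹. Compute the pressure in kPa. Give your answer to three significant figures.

PV = nRT ⇒ P = nRT/V = (2.68 × 8.314 × 411) / 71.5

P ≈ 128 kPa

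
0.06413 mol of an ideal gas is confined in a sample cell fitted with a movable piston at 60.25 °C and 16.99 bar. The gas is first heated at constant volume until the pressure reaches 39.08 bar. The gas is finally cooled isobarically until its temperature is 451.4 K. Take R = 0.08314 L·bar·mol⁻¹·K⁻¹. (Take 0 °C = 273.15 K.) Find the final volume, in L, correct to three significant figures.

V₃ ≈ 0.0616 L

Convert: T₁ = 333.4 K.
From PV = nRT: V₁ = nRT₁/P₁ = 0.1046 L.
Isochoric, so P/T is constant: V₂ = V₁; T₂ = T₁·(P₂/P₁) = 766.9 K.
Isobaric, so V/T is constant: P₃ = P₂; V₃ = V₂·(T₃/T₂) = 0.06159 L.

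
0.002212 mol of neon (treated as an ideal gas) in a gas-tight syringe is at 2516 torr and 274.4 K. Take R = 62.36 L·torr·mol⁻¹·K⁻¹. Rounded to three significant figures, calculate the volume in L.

PV = nRT ⇒ V = nRT/P = (0.002212 × 62.36 × 274.4) / 2516

V ≈ 0.0150 L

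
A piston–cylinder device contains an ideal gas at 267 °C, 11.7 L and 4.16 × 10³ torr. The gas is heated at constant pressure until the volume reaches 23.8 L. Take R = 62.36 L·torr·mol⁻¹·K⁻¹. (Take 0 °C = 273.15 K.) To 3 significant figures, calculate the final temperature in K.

Convert: T₁ = 540.1 K.
P constant ⇒ V ∝ T: P₂ = P₁; T₂ = T₁·(V₂/V₁) = 1099 K.

T₂ ≈ 1.10e+03 K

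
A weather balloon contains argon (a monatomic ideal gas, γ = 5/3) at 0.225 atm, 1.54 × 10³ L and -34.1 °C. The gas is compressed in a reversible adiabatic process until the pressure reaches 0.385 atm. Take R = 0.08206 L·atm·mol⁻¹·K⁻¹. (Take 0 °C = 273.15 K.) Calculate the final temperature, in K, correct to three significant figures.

Convert: T₁ = 239.0 K.
Reversible adiabatic, γ = 5/3: T₂ = T₁·(P₂/P₁)^((γ−1)/γ) = 296.3 K; V₂ = V₁·(P₁/P₂)^(1/γ) = 1116 L.

T₂ ≈ 296 K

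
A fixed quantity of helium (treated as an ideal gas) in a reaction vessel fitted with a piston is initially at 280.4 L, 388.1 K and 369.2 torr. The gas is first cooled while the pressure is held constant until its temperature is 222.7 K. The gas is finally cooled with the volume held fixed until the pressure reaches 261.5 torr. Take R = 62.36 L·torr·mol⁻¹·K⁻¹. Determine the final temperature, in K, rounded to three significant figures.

P constant ⇒ V ∝ T: P₂ = P₁; V₂ = V₁·(T₂/T₁) = 160.9 L.
V constant ⇒ P ∝ T: V₃ = V₂; T₃ = T₂·(P₃/P₂) = 157.7 K.

T₃ ≈ 158 K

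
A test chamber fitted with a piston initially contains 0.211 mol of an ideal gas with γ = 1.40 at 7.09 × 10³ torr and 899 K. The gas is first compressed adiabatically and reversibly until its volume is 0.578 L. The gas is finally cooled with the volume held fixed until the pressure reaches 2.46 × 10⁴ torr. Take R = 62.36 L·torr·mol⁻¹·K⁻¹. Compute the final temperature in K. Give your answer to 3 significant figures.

T₃ ≈ 1.08e+03 K

From PV = nRT: V₁ = nRT₁/P₁ = 1.668 L.
Adiabatic (γ = 1.40), T V^(γ−1) and P V^γ constant: T₂ = T₁·(V₁/V₂)^(γ−1) = 1374 K; P₂ = P₁·(V₁/V₂)^γ = 3.127e+04 torr.
Isochoric, so P/T is constant: V₃ = V₂; T₃ = T₂·(P₃/P₂) = 1081 K.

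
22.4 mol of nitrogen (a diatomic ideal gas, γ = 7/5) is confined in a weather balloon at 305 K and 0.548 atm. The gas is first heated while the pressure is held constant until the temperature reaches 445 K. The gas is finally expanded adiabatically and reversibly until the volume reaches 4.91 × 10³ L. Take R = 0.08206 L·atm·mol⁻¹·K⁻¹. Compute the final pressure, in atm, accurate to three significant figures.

P₃ ≈ 0.103 atm

From PV = nRT: V₁ = nRT₁/P₁ = 1023 L.
Isobaric, so V/T is constant: P₂ = P₁; V₂ = V₁·(T₂/T₁) = 1493 L.
Adiabatic (γ = 7/5), T V^(γ−1) and P V^γ constant: T₃ = T₂·(V₂/V₃)^(γ−1) = 276.4 K; P₃ = P₂·(V₂/V₃)^γ = 0.1035 atm.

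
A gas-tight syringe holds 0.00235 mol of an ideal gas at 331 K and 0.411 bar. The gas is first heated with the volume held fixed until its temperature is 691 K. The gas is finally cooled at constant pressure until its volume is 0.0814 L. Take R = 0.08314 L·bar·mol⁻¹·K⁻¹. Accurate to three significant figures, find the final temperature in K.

From PV = nRT: V₁ = nRT₁/P₁ = 0.1573 L.
V constant ⇒ P ∝ T: V₂ = V₁; P₂ = P₁·(T₂/T₁) = 0.8580 bar.
P constant ⇒ V ∝ T: P₃ = P₂; T₃ = T₂·(V₃/V₂) = 357.5 K.

T₃ ≈ 357 K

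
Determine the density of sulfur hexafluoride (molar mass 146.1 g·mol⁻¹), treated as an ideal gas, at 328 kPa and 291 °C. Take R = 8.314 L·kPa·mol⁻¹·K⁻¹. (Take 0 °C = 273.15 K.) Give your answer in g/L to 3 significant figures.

ρ = PM/(RT) = (328 × 146.1) / (8.314 × 564.1)

ρ ≈ 10.2 g/L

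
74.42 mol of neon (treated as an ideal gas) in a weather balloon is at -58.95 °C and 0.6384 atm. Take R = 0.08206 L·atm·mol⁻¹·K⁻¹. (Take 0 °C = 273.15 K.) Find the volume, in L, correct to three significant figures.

Convert: T = 214.20 K.
PV = nRT ⇒ V = nRT/P = (74.42 × 0.08206 × 214.20) / 0.6384

V ≈ 2.05e+03 L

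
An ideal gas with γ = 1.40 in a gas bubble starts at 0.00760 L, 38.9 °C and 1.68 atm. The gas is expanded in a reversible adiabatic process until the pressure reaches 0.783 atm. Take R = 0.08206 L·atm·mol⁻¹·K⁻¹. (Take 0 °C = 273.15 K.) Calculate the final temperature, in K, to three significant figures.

Convert: T₁ = 312.0 K.
Adiabatic (γ = 1.40), T V^(γ−1) and P V^γ constant: T₂ = T₁·(P₂/P₁)^((γ−1)/γ) = 250.9 K; V₂ = V₁·(P₁/P₂)^(1/γ) = 0.01311 L.

T₂ ≈ 251 K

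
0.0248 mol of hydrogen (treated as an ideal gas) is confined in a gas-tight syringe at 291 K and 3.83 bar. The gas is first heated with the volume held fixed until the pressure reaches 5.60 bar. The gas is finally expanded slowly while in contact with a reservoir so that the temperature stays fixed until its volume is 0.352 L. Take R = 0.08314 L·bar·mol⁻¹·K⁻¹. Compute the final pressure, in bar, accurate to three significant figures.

P₃ ≈ 2.49 bar

From PV = nRT: V₁ = nRT₁/P₁ = 0.1567 L.
V constant ⇒ P ∝ T: V₂ = V₁; T₂ = T₁·(P₂/P₁) = 425.5 K.
T constant ⇒ Boyle's law P V = const: T₃ = T₂; P₃ = P₂·(V₂/V₃) = 2.492 bar.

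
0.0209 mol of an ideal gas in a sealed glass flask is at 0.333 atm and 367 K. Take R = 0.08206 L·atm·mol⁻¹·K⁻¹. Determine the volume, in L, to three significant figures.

V ≈ 1.89 L

PV = nRT ⇒ V = nRT/P = (0.0209 × 0.08206 × 367) / 0.333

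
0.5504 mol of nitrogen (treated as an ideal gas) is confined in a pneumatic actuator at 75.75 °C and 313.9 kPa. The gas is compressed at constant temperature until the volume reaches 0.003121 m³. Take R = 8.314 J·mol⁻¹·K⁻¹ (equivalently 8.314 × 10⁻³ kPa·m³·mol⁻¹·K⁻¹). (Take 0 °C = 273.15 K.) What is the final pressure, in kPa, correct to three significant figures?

P₂ ≈ 512 kPa

Convert: T₁ = 348.9 K.
From PV = nRT: V₁ = nRT₁/P₁ = 0.005086 m³.
Isothermal, so P V is constant: T₂ = T₁; P₂ = P₁·(V₁/V₂) = 511.6 kPa.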